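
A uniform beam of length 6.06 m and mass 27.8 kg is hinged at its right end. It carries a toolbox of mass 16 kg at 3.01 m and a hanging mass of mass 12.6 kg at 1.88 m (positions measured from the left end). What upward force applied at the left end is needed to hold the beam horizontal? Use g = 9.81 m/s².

F ≈ 301 N

Sum moments about the right end (the unknown pivot reaction has zero arm there).
Beam weight: 27.8 × 9.81 = 272.7 N down at 3.03 m → arm 3.03 m, τ = 272.7 × 3.03 = 826.3 N·m counterclockwise.
Toolbox: 16 × 9.81 = 157 N down at 3.01 m → arm 3.05 m, τ = 157 × 3.05 = 478.8 N·m counterclockwise.
Hanging mass: 12.6 × 9.81 = 123.6 N down at 1.88 m → arm 4.18 m, τ = 123.6 × 4.18 = 516.6 N·m counterclockwise.
Net moment of the loads = 1822 N·m counterclockwise.
The upward force F acts at the left end, arm 6.06 m, giving F × 6.06 clockwise.
Στ = 0 ⇒ F × 6.06 = 1822 ⇒ F = 1822 / 6.06 = 301 N.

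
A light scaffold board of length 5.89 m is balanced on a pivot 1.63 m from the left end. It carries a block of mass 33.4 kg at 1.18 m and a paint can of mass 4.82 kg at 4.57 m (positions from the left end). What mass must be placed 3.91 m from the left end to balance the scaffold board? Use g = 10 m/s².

About the pivot (at 1.63 m from the left end):
Block: 33.4 × 10 = 334 N down at 1.18 m → arm 0.45 m, τ = 334 × 0.45 = 150.3 N·m counterclockwise.
Paint can: 4.82 × 10 = 48.2 N down at 4.57 m → arm 2.94 m, τ = 48.2 × 2.94 = 141.7 N·m clockwise.
Net moment of known loads = 8.6 N·m counterclockwise.
An unknown mass m at 3.91 m has arm 2.28 m; its moment is m·g·2.28 clockwise.
For rotational equilibrium, m × 10 × 2.28 = 8.6, so m = 8.6 / (10 × 2.28) = 0.377 kg.

m ≈ 0.377 kg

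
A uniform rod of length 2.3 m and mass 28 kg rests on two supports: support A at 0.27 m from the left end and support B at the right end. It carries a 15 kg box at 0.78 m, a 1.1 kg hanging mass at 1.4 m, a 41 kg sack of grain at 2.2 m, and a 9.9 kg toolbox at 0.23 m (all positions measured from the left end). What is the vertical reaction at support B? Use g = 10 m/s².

About support A:
Beam weight: 28 × 10 = 280 N down at 1.15 m → arm 0.88 m, τ = 280 × 0.88 = 246.4 N·m clockwise.
Box: 15 × 10 = 150 N down at 0.78 m → arm 0.51 m, τ = 150 × 0.51 = 76.5 N·m clockwise.
Hanging mass: 1.1 × 10 = 11 N down at 1.4 m → arm 1.13 m, τ = 11 × 1.13 = 12.43 N·m clockwise.
Sack of grain: 41 × 10 = 410 N down at 2.2 m → arm 1.93 m, τ = 410 × 1.93 = 791.3 N·m clockwise.
Toolbox: 9.9 × 10 = 99 N down at 0.23 m → arm 0.04 m, τ = 99 × 0.04 = 3.96 N·m counterclockwise.
Net load moment about support A = 1123 N·m clockwise.
Reaction R at support B is upward at 2.3 m, arm 2.03 m → moment R × 2.03 counterclockwise.
Στ = 0 ⇒ R × 2.03 = 1123 ⇒ R = 553 N.

R_B ≈ 553 N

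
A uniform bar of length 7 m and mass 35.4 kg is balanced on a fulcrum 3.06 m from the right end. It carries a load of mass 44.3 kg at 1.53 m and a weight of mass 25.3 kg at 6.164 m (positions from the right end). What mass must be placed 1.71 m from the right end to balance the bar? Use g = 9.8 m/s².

About the fulcrum (at 3.06 m from the right end):
Beam weight: 35.4 × 9.8 = 346.9 N down at 3.5 m → arm 0.44 m, τ = 346.9 × 0.44 = 152.6 N·m counterclockwise.
Load: 44.3 × 9.8 = 434.1 N down at 1.53 m → arm 1.53 m, τ = 434.1 × 1.53 = 664.2 N·m clockwise.
Weight: 25.3 × 9.8 = 247.9 N down at 6.164 m → arm 3.104 m, τ = 247.9 × 3.104 = 769.5 N·m counterclockwise.
Net moment of known loads = 257.9 N·m counterclockwise.
An unknown mass m at 1.71 m has arm 1.35 m; its moment is m·g·1.35 clockwise.
Balancing moments: m × 9.8 × 1.35 = 257.9, giving m = 257.9 / (9.8 × 1.35) = 19.5 kg.

m ≈ 19.5 kg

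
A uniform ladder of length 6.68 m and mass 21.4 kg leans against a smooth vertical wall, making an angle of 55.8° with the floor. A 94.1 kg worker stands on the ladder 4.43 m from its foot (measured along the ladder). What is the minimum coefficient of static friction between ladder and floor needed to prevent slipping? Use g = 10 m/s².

About the foot of the ladder:
Ladder weight 21.4×10 = 214 N acts at 3.34 m along the ladder; its horizontal arm is 3.34·cos55.8° = 1.877 m → τ = 401.7 N·m clockwise.
Worker: 94.1×10 = 941 N at 4.43 m → arm 2.49 m → τ = 2343 N·m clockwise.
Wall normal N acts horizontally at the top; its moment arm is the height L sinθ = 6.68·sin55.8° = 5.525 m, counterclockwise.
Στ = 0 ⇒ N × 5.525 = 2745 ⇒ N = 496.8 N.
ΣFx = 0 ⇒ f = N_wall = 496.8 N. ΣFy = 0 ⇒ N_floor = 1155 N.
μ_min = f / N_floor = 496.8 / 1155 = 0.43.

μ_min ≈ 0.43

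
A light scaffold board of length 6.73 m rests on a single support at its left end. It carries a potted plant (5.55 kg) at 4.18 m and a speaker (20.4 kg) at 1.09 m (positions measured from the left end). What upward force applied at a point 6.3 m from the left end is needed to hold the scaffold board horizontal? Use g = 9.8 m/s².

F ≈ 70.7 N

Taking torques about the left end:
Potted plant: 5.55 × 9.8 = 54.39 N down at 4.18 m → arm 4.18 m, τ = 54.39 × 4.18 = 227.4 N·m clockwise.
Speaker: 20.4 × 9.8 = 199.9 N down at 1.09 m → arm 1.09 m, τ = 199.9 × 1.09 = 217.9 N·m clockwise.
Net moment of the loads = 445.3 N·m clockwise.
The upward force F acts at a point 6.3 m from the left end, arm 6.3 m, giving F × 6.3 counterclockwise.
Στ = 0 ⇒ F × 6.3 = 445.3 ⇒ F = 445.3 / 6.3 = 70.7 N.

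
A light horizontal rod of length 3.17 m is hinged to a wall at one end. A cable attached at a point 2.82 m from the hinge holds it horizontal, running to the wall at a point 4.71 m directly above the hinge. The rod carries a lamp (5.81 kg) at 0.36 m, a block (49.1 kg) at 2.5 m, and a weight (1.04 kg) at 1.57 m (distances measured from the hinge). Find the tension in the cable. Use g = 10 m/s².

T ≈ 523 N

Take moments about the hinge.
Lamp: 5.81 × 10 = 58.1 N down at 0.36 m → arm 0.36 m, τ = 58.1 × 0.36 = 20.92 N·m clockwise.
Block: 49.1 × 10 = 491 N down at 2.5 m → arm 2.5 m, τ = 491 × 2.5 = 1228 N·m clockwise.
Weight: 1.04 × 10 = 10.4 N down at 1.57 m → arm 1.57 m, τ = 10.4 × 1.57 = 16.33 N·m clockwise.
Total clockwise load moment = 1265 N·m.
The cable tension T acts at 2.82 m; only its component perpendicular to the rod, T sinθ, produces torque. sinθ = h/√(h²+d²) = 4.71/√(4.71²+2.82²) = 0.858.
Στ = 0 ⇒ T × 2.82 × 0.858 = 1265 ⇒ T = 1265 / 2.42 = 523 N.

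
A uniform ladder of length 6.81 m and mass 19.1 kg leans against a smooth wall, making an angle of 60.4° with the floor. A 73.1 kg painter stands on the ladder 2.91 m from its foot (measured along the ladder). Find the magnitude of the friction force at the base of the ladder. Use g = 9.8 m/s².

f ≈ 227 N

Choose the foot of the ladder as the axis so the floor normal and friction both act there and drop out.
Ladder weight 19.1×9.8 = 187.2 N acts at 3.405 m along the ladder; its horizontal arm is 3.405·cos60.4° = 1.682 m → τ = 314.9 N·m clockwise.
Painter: 73.1×9.8 = 716.4 N at 2.91 m → arm 1.437 m → τ = 1029 N·m clockwise.
Wall normal N acts horizontally at the top; its moment arm is the height L sinθ = 6.81·sin60.4° = 5.921 m, counterclockwise.
Στ = 0 ⇒ N × 5.921 = 1344 ⇒ N = 227 N.
ΣFx = 0: friction at the foot balances the wall's push, so f = N_wall = 227 N.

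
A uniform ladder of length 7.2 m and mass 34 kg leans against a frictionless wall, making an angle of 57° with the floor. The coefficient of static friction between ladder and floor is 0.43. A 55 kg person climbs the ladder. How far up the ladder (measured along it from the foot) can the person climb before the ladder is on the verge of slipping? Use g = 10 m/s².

d ≈ 5.49 m

Sum moments about the foot of the ladder (the floor normal and friction both act there and drop out).
Ladder weight 34×10 = 340 N acts at 3.6 m along the ladder; its horizontal arm is 3.6·cos57° = 1.961 m → τ = 666.7 N·m clockwise.
Person weight 55×10 = 550 N at distance d → arm d·cos57° → τ = 550·d·0.5446 clockwise.
Wall normal N at the top has arm L sinθ = 6.038 m counterclockwise, so Στ = 0 gives N·6.038 = 666.7 + 299.5·d.
ΣFy = 0 ⇒ N_floor = 890 N, so the maximum friction is μ_s·N_floor = 0.43×890 = 382.7 N. ΣFx = 0 ⇒ N_wall = f, so at the slipping point N = 382.7 N.
Substituting: 382.7×6.038 = 666.7 + 299.5·d ⇒ d = (2311 − 666.7) / 299.5 = 5.49 m.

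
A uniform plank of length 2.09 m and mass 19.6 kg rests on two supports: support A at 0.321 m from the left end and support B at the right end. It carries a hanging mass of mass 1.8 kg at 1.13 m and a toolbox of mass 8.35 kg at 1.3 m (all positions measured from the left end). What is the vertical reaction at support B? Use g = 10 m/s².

About support A:
Beam weight: 19.6 × 10 = 196 N down at 1.045 m → arm 0.724 m, τ = 196 × 0.724 = 141.9 N·m clockwise.
Hanging mass: 1.8 × 10 = 18 N down at 1.13 m → arm 0.809 m, τ = 18 × 0.809 = 14.56 N·m clockwise.
Toolbox: 8.35 × 10 = 83.5 N down at 1.3 m → arm 0.979 m, τ = 83.5 × 0.979 = 81.75 N·m clockwise.
Net load moment about support A = 238.2 N·m clockwise.
Reaction R at support B is upward at 2.09 m, arm 1.769 m → moment R × 1.769 counterclockwise.
Balancing moments: R × 1.769 = 238.2, giving R = 135 N.

R_B ≈ 135 N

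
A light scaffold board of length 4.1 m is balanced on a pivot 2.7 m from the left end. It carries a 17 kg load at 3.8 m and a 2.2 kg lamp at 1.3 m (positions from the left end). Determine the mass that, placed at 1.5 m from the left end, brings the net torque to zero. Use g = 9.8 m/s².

Choose the pivot (at 2.7 m from the left end) as the axis so the support reaction has zero arm there.
Load: 17 × 9.8 = 166.6 N down at 3.8 m → arm 1.1 m, τ = 166.6 × 1.1 = 183.3 N·m clockwise.
Lamp: 2.2 × 9.8 = 21.56 N down at 1.3 m → arm 1.4 m, τ = 21.56 × 1.4 = 30.18 N·m counterclockwise.
Net moment of known loads = 153.1 N·m clockwise.
An unknown mass m at 1.5 m has arm 1.2 m; its moment is m·g·1.2 counterclockwise.
Στ = 0 ⇒ m × 9.8 × 1.2 = 153.1 ⇒ m = 153.1 / (9.8 × 1.2) = 13 kg.

m ≈ 13 kg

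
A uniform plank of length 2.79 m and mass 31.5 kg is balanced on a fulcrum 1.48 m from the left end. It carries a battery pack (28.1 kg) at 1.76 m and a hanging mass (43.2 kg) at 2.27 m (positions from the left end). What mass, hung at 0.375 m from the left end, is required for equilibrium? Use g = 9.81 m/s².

Choose the fulcrum (at 1.48 m from the left end) as the axis so the support reaction has zero arm there.
Beam weight: 31.5 × 9.81 = 309 N down at 1.395 m → arm 0.085 m, τ = 309 × 0.085 = 26.27 N·m counterclockwise.
Battery pack: 28.1 × 9.81 = 275.7 N down at 1.76 m → arm 0.28 m, τ = 275.7 × 0.28 = 77.2 N·m clockwise.
Hanging mass: 43.2 × 9.81 = 423.8 N down at 2.27 m → arm 0.79 m, τ = 423.8 × 0.79 = 334.8 N·m clockwise.
Net moment of known loads = 385.7 N·m clockwise.
An unknown mass m at 0.375 m has arm 1.105 m; its moment is m·g·1.105 counterclockwise.
Balancing moments: m × 9.81 × 1.105 = 385.7, giving m = 385.7 / (9.81 × 1.105) = 35.6 kg.

m ≈ 35.6 kg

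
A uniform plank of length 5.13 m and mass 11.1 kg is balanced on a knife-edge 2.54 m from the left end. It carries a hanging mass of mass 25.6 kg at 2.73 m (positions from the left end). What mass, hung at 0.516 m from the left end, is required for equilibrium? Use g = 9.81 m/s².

Choose the knife-edge (at 2.54 m from the left end) as the axis so the support reaction has zero arm there.
Beam weight: 11.1 × 9.81 = 108.9 N down at 2.565 m → arm 0.025 m, τ = 108.9 × 0.025 = 2.723 N·m clockwise.
Hanging mass: 25.6 × 9.81 = 251.1 N down at 2.73 m → arm 0.19 m, τ = 251.1 × 0.19 = 47.71 N·m clockwise.
Net moment of known loads = 50.43 N·m clockwise.
An unknown mass m at 0.516 m has arm 2.024 m; its moment is m·g·2.024 counterclockwise.
For rotational equilibrium, m × 9.81 × 2.024 = 50.43, so m = 50.43 / (9.81 × 2.024) = 2.54 kg.

m ≈ 2.54 kg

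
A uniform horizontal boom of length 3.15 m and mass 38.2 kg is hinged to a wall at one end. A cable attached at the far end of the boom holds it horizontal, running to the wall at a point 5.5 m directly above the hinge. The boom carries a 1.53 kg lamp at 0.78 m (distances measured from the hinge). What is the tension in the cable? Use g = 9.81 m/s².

About the hinge:
Beam weight: 38.2 × 9.81 = 374.7 N down at 1.575 m → arm 1.575 m, τ = 374.7 × 1.575 = 590.2 N·m clockwise.
Lamp: 1.53 × 9.81 = 15.01 N down at 0.78 m → arm 0.78 m, τ = 15.01 × 0.78 = 11.71 N·m clockwise.
Total clockwise load moment = 601.9 N·m.
The cable tension T acts at 3.15 m; only its component perpendicular to the boom, T sinθ, produces torque. sinθ = h/√(h²+d²) = 5.5/√(5.5²+3.15²) = 0.8678.
For rotational equilibrium, T × 3.15 × 0.8678 = 601.9, so T = 601.9 / 2.734 = 220 N.

T ≈ 220 N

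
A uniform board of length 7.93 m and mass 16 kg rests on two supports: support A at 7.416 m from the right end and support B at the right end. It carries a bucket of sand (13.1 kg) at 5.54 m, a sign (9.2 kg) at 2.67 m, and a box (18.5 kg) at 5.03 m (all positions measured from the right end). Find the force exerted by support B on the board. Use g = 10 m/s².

Choose support A as the axis so its reaction then has zero moment arm.
Beam weight: 16 × 10 = 160 N down at 3.965 m → arm 3.451 m, τ = 160 × 3.451 = 552.2 N·m clockwise.
Bucket of sand: 13.1 × 10 = 131 N down at 5.54 m → arm 1.876 m, τ = 131 × 1.876 = 245.8 N·m clockwise.
Sign: 9.2 × 10 = 92 N down at 2.67 m → arm 4.746 m, τ = 92 × 4.746 = 436.6 N·m clockwise.
Box: 18.5 × 10 = 185 N down at 5.03 m → arm 2.386 m, τ = 185 × 2.386 = 441.4 N·m clockwise.
Net load moment about support A = 1676 N·m clockwise.
Reaction R at support B is upward at 0 m, arm 7.416 m → moment R × 7.416 counterclockwise.
Setting net torque to zero: R × 7.416 = 1676 → R = 226 N.

R_B ≈ 226 N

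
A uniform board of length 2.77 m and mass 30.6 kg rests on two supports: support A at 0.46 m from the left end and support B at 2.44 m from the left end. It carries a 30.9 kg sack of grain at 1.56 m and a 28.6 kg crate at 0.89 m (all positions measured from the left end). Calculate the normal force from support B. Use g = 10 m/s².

R_B ≈ 377 N

Choose support A as the axis so its reaction then has zero moment arm.
Beam weight: 30.6 × 10 = 306 N down at 1.385 m → arm 0.925 m, τ = 306 × 0.925 = 283.1 N·m clockwise.
Sack of grain: 30.9 × 10 = 309 N down at 1.56 m → arm 1.1 m, τ = 309 × 1.1 = 339.9 N·m clockwise.
Crate: 28.6 × 10 = 286 N down at 0.89 m → arm 0.43 m, τ = 286 × 0.43 = 123 N·m clockwise.
Net load moment about support A = 746 N·m clockwise.
Reaction R at support B is upward at 2.44 m, arm 1.98 m → moment R × 1.98 counterclockwise.
Balancing moments: R × 1.98 = 746, giving R = 377 N.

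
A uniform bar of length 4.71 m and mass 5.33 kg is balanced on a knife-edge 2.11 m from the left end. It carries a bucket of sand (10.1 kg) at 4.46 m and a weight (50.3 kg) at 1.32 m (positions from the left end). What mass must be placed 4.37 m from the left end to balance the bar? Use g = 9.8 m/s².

m ≈ 6.5 kg

About the knife-edge (at 2.11 m from the left end):
Beam weight: 5.33 × 9.8 = 52.23 N down at 2.355 m → arm 0.245 m, τ = 52.23 × 0.245 = 12.8 N·m clockwise.
Bucket of sand: 10.1 × 9.8 = 98.98 N down at 4.46 m → arm 2.35 m, τ = 98.98 × 2.35 = 232.6 N·m clockwise.
Weight: 50.3 × 9.8 = 492.9 N down at 1.32 m → arm 0.79 m, τ = 492.9 × 0.79 = 389.4 N·m counterclockwise.
Net moment of known loads = 144 N·m counterclockwise.
An unknown mass m at 4.37 m has arm 2.26 m; its moment is m·g·2.26 clockwise.
Balancing moments: m × 9.8 × 2.26 = 144, giving m = 144 / (9.8 × 2.26) = 6.5 kg.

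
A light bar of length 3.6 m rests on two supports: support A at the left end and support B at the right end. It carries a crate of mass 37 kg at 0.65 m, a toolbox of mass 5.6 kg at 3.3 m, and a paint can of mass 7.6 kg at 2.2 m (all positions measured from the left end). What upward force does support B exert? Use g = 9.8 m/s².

R_B ≈ 161 N

About support A:
Crate: 37 × 9.8 = 362.6 N down at 0.65 m → arm 0.65 m, τ = 362.6 × 0.65 = 235.7 N·m clockwise.
Toolbox: 5.6 × 9.8 = 54.88 N down at 3.3 m → arm 3.3 m, τ = 54.88 × 3.3 = 181.1 N·m clockwise.
Paint can: 7.6 × 9.8 = 74.48 N down at 2.2 m → arm 2.2 m, τ = 74.48 × 2.2 = 163.9 N·m clockwise.
Net load moment about support A = 580.7 N·m clockwise.
Reaction R at support B is upward at 3.6 m, arm 3.6 m → moment R × 3.6 counterclockwise.
Setting net torque to zero: R × 3.6 = 580.7 → R = 161 N.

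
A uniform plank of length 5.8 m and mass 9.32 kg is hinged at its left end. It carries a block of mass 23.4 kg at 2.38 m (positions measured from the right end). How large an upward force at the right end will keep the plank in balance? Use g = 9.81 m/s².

F ≈ 181 N

Choose the left end as the axis so the unknown pivot reaction has zero arm there.
Beam weight: 9.32 × 9.81 = 91.43 N down at 2.9 m → arm 2.9 m, τ = 91.43 × 2.9 = 265.1 N·m clockwise.
Block: 23.4 × 9.81 = 229.6 N down at 2.38 m → arm 3.42 m, τ = 229.6 × 3.42 = 785.2 N·m clockwise.
Net moment of the loads = 1050 N·m clockwise.
The upward force F acts at the right end, arm 5.8 m, giving F × 5.8 counterclockwise.
Στ = 0 ⇒ F × 5.8 = 1050 ⇒ F = 1050 / 5.8 = 181 N.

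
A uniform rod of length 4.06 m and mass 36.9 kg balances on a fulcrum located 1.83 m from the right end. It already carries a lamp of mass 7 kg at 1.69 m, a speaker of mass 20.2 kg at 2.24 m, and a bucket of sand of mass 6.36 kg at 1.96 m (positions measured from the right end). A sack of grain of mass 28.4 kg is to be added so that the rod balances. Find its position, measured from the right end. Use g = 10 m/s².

x ≈ 1.28 m from the right end

Take moments about the fulcrum (at 1.83 m from the right end).
Beam weight: 36.9 × 10 = 369 N down at 2.03 m → arm 0.2 m, τ = 369 × 0.2 = 73.8 N·m counterclockwise.
Lamp: 7 × 10 = 70 N down at 1.69 m → arm 0.14 m, τ = 70 × 0.14 = 9.8 N·m clockwise.
Speaker: 20.2 × 10 = 202 N down at 2.24 m → arm 0.41 m, τ = 202 × 0.41 = 82.82 N·m counterclockwise.
Bucket of sand: 6.36 × 10 = 63.6 N down at 1.96 m → arm 0.13 m, τ = 63.6 × 0.13 = 8.268 N·m counterclockwise.
Net moment of existing loads = 155.1 N·m counterclockwise.
The sack of grain weighs 28.4 × 10 = 284 N and must supply an equal clockwise moment, so its lever arm about the fulcrum is 155.1 / 284 = 0.546 m.
That puts it at 1.83 − 0.546 = 1.28 m from the right end.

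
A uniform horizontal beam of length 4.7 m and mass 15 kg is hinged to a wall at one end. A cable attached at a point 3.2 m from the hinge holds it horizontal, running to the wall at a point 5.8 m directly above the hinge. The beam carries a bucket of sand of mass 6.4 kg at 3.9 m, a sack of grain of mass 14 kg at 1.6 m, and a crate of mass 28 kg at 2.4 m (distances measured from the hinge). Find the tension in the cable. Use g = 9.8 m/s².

T ≈ 524 N

Taking torques about the hinge:
Beam weight: 15 × 9.8 = 147 N down at 2.35 m → arm 2.35 m, τ = 147 × 2.35 = 345.4 N·m clockwise.
Bucket of sand: 6.4 × 9.8 = 62.72 N down at 3.9 m → arm 3.9 m, τ = 62.72 × 3.9 = 244.6 N·m clockwise.
Sack of grain: 14 × 9.8 = 137.2 N down at 1.6 m → arm 1.6 m, τ = 137.2 × 1.6 = 219.5 N·m clockwise.
Crate: 28 × 9.8 = 274.4 N down at 2.4 m → arm 2.4 m, τ = 274.4 × 2.4 = 658.6 N·m clockwise.
Total clockwise load moment = 1468 N·m.
The cable tension T acts at 3.2 m; only its component perpendicular to the beam, T sinθ, produces torque. sinθ = h/√(h²+d²) = 5.8/√(5.8²+3.2²) = 0.8756.
Στ = 0 ⇒ T × 3.2 × 0.8756 = 1468 ⇒ T = 1468 / 2.802 = 524 N.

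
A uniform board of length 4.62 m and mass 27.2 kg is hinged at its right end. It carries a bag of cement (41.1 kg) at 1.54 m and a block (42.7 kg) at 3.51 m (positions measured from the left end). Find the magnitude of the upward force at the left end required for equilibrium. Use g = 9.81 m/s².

F ≈ 503 N

About the right end:
Beam weight: 27.2 × 9.81 = 266.8 N down at 2.31 m → arm 2.31 m, τ = 266.8 × 2.31 = 616.3 N·m counterclockwise.
Bag of cement: 41.1 × 9.81 = 403.2 N down at 1.54 m → arm 3.08 m, τ = 403.2 × 3.08 = 1242 N·m counterclockwise.
Block: 42.7 × 9.81 = 418.9 N down at 3.51 m → arm 1.11 m, τ = 418.9 × 1.11 = 465 N·m counterclockwise.
Net moment of the loads = 2323 N·m counterclockwise.
The upward force F acts at the left end, arm 4.62 m, giving F × 4.62 clockwise.
Στ = 0 ⇒ F × 4.62 = 2323 ⇒ F = 2323 / 4.62 = 503 N.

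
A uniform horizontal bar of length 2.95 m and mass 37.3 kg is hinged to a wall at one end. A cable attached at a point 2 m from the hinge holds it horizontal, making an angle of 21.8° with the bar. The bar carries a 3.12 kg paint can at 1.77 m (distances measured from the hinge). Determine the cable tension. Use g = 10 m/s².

T ≈ 815 N

About the hinge:
Beam weight: 37.3 × 10 = 373 N down at 1.475 m → arm 1.475 m, τ = 373 × 1.475 = 550.2 N·m clockwise.
Paint can: 3.12 × 10 = 31.2 N down at 1.77 m → arm 1.77 m, τ = 31.2 × 1.77 = 55.22 N·m clockwise.
Total clockwise load moment = 605.4 N·m.
The cable tension T acts at 2 m; only its component perpendicular to the bar, T sinθ, produces torque. sin 21.8° = 0.3714.
Setting net torque to zero: T × 2 × 0.3714 = 605.4 → T = 605.4 / 0.7428 = 815 N.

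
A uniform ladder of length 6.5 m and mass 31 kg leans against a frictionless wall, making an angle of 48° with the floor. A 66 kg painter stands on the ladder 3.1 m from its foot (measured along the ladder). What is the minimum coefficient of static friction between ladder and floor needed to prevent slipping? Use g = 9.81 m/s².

μ_min ≈ 0.436

Choose the foot of the ladder as the axis so the floor normal and friction both act there and drop out.
Ladder weight 31×9.81 = 304.1 N acts at 3.25 m along the ladder; its horizontal arm is 3.25·cos48° = 2.175 m → τ = 661.4 N·m clockwise.
Painter: 66×9.81 = 647.5 N at 3.1 m → arm 2.074 m → τ = 1343 N·m clockwise.
Wall normal N acts horizontally at the top; its moment arm is the height L sinθ = 6.5·sin48° = 4.83 m, counterclockwise.
Balancing moments: N × 4.83 = 2004, giving N = 414.9 N.
ΣFx = 0 ⇒ f = N_wall = 414.9 N. ΣFy = 0 ⇒ N_floor = 951.6 N.
μ_min = f / N_floor = 414.9 / 951.6 = 0.436.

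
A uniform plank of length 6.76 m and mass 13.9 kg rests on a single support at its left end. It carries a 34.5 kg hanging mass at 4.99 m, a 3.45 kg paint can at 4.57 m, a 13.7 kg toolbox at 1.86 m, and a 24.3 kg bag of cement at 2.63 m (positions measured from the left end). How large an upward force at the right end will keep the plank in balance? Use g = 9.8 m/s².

About the left end:
Beam weight: 13.9 × 9.8 = 136.2 N down at 3.38 m → arm 3.38 m, τ = 136.2 × 3.38 = 460.4 N·m clockwise.
Hanging mass: 34.5 × 9.8 = 338.1 N down at 4.99 m → arm 4.99 m, τ = 338.1 × 4.99 = 1687 N·m clockwise.
Paint can: 3.45 × 9.8 = 33.81 N down at 4.57 m → arm 4.57 m, τ = 33.81 × 4.57 = 154.5 N·m clockwise.
Toolbox: 13.7 × 9.8 = 134.3 N down at 1.86 m → arm 1.86 m, τ = 134.3 × 1.86 = 249.8 N·m clockwise.
Bag of cement: 24.3 × 9.8 = 238.1 N down at 2.63 m → arm 2.63 m, τ = 238.1 × 2.63 = 626.2 N·m clockwise.
Net moment of the loads = 3178 N·m clockwise.
The upward force F acts at the right end, arm 6.76 m, giving F × 6.76 counterclockwise.
Στ = 0 ⇒ F × 6.76 = 3178 ⇒ F = 3178 / 6.76 = 470 N.

F ≈ 470 N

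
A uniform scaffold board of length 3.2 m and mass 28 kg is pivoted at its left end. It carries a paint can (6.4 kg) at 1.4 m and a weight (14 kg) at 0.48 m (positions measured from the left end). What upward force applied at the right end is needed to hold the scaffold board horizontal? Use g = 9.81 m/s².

F ≈ 185 N

Take moments about the left end.
Beam weight: 28 × 9.81 = 274.7 N down at 1.6 m → arm 1.6 m, τ = 274.7 × 1.6 = 439.5 N·m clockwise.
Paint can: 6.4 × 9.81 = 62.78 N down at 1.4 m → arm 1.4 m, τ = 62.78 × 1.4 = 87.89 N·m clockwise.
Weight: 14 × 9.81 = 137.3 N down at 0.48 m → arm 0.48 m, τ = 137.3 × 0.48 = 65.9 N·m clockwise.
Net moment of the loads = 593.3 N·m clockwise.
The upward force F acts at the right end, arm 3.2 m, giving F × 3.2 counterclockwise.
Balancing moments: F × 3.2 = 593.3, giving F = 593.3 / 3.2 = 185 N.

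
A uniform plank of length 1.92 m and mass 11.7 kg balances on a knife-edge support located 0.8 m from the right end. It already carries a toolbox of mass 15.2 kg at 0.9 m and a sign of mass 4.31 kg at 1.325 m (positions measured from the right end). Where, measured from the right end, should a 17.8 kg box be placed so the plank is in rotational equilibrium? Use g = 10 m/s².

x ≈ 0.482 m from the right end

Sum moments about the knife-edge support (at 0.8 m from the right end) (the support reaction has zero arm there).
Beam weight: 11.7 × 10 = 117 N down at 0.96 m → arm 0.16 m, τ = 117 × 0.16 = 18.72 N·m counterclockwise.
Toolbox: 15.2 × 10 = 152 N down at 0.9 m → arm 0.1 m, τ = 152 × 0.1 = 15.2 N·m counterclockwise.
Sign: 4.31 × 10 = 43.1 N down at 1.325 m → arm 0.525 m, τ = 43.1 × 0.525 = 22.63 N·m counterclockwise.
Net moment of existing loads = 56.55 N·m counterclockwise.
The box weighs 17.8 × 10 = 178 N and must supply an equal clockwise moment, so its lever arm about the knife-edge support is 56.55 / 178 = 0.318 m.
That puts it at 0.8 − 0.318 = 0.482 m from the right end.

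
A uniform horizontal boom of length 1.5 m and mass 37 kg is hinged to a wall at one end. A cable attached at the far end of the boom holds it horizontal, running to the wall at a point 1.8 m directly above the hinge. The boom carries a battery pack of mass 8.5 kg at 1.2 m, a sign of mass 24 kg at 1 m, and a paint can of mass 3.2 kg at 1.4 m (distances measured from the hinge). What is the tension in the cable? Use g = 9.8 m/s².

Choose the hinge as the axis so the unknown hinge reaction has zero arm there.
Beam weight: 37 × 9.8 = 362.6 N down at 0.75 m → arm 0.75 m, τ = 362.6 × 0.75 = 272 N·m clockwise.
Battery pack: 8.5 × 9.8 = 83.3 N down at 1.2 m → arm 1.2 m, τ = 83.3 × 1.2 = 99.96 N·m clockwise.
Sign: 24 × 9.8 = 235.2 N down at 1 m → arm 1 m, τ = 235.2 × 1 = 235.2 N·m clockwise.
Paint can: 3.2 × 9.8 = 31.36 N down at 1.4 m → arm 1.4 m, τ = 31.36 × 1.4 = 43.9 N·m clockwise.
Total clockwise load moment = 651.1 N·m.
The cable tension T acts at 1.5 m; only its component perpendicular to the boom, T sinθ, produces torque. sinθ = h/√(h²+d²) = 1.8/√(1.8²+1.5²) = 0.7682.
Στ = 0 ⇒ T × 1.5 × 0.7682 = 651.1 ⇒ T = 651.1 / 1.152 = 565 N.

T ≈ 565 N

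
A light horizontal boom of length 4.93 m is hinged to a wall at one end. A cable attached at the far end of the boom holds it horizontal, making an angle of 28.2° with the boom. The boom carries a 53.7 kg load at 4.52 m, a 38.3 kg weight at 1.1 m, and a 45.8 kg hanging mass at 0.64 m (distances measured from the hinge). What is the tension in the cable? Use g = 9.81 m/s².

T ≈ 1320 N

Take moments about the hinge.
Load: 53.7 × 9.81 = 526.8 N down at 4.52 m → arm 4.52 m, τ = 526.8 × 4.52 = 2381 N·m clockwise.
Weight: 38.3 × 9.81 = 375.7 N down at 1.1 m → arm 1.1 m, τ = 375.7 × 1.1 = 413.3 N·m clockwise.
Hanging mass: 45.8 × 9.81 = 449.3 N down at 0.64 m → arm 0.64 m, τ = 449.3 × 0.64 = 287.6 N·m clockwise.
Total clockwise load moment = 3082 N·m.
The cable tension T acts at 4.93 m; only its component perpendicular to the boom, T sinθ, produces torque. sin 28.2° = 0.4726.
Setting net torque to zero: T × 4.93 × 0.4726 = 3082 → T = 3082 / 2.33 = 1320 N.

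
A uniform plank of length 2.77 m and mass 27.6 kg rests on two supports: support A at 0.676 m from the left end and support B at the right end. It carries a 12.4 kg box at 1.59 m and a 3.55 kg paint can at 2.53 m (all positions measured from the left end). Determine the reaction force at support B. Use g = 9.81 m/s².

R_B ≈ 176 N

Take moments about support A.
Beam weight: 27.6 × 9.81 = 270.8 N down at 1.385 m → arm 0.709 m, τ = 270.8 × 0.709 = 192 N·m clockwise.
Box: 12.4 × 9.81 = 121.6 N down at 1.59 m → arm 0.914 m, τ = 121.6 × 0.914 = 111.1 N·m clockwise.
Paint can: 3.55 × 9.81 = 34.83 N down at 2.53 m → arm 1.854 m, τ = 34.83 × 1.854 = 64.57 N·m clockwise.
Net load moment about support A = 367.7 N·m clockwise.
Reaction R at support B is upward at 2.77 m, arm 2.094 m → moment R × 2.094 counterclockwise.
Στ = 0 ⇒ R × 2.094 = 367.7 ⇒ R = 176 N.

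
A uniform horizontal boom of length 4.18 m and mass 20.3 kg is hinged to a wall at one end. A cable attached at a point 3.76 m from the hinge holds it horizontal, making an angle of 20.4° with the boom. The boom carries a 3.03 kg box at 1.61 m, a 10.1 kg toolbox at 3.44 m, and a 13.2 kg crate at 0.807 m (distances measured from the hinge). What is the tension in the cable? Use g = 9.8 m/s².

T ≈ 693 N

Taking torques about the hinge:
Beam weight: 20.3 × 9.8 = 198.9 N down at 2.09 m → arm 2.09 m, τ = 198.9 × 2.09 = 415.7 N·m clockwise.
Box: 3.03 × 9.8 = 29.69 N down at 1.61 m → arm 1.61 m, τ = 29.69 × 1.61 = 47.8 N·m clockwise.
Toolbox: 10.1 × 9.8 = 98.98 N down at 3.44 m → arm 3.44 m, τ = 98.98 × 3.44 = 340.5 N·m clockwise.
Crate: 13.2 × 9.8 = 129.4 N down at 0.807 m → arm 0.807 m, τ = 129.4 × 0.807 = 104.4 N·m clockwise.
Total clockwise load moment = 908.4 N·m.
The cable tension T acts at 3.76 m; only its component perpendicular to the boom, T sinθ, produces torque. sin 20.4° = 0.3486.
Στ = 0 ⇒ T × 3.76 × 0.3486 = 908.4 ⇒ T = 908.4 / 1.311 = 693 N.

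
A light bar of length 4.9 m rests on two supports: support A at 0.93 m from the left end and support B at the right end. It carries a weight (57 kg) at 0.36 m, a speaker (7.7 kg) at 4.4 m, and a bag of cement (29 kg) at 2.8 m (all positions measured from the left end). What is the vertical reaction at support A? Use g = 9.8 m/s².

R_A ≈ 799 N

Taking torques about support B:
Weight: 57 × 9.8 = 558.6 N down at 0.36 m → arm 4.54 m, τ = 558.6 × 4.54 = 2536 N·m counterclockwise.
Speaker: 7.7 × 9.8 = 75.46 N down at 4.4 m → arm 0.5 m, τ = 75.46 × 0.5 = 37.73 N·m counterclockwise.
Bag of cement: 29 × 9.8 = 284.2 N down at 2.8 m → arm 2.1 m, τ = 284.2 × 2.1 = 596.8 N·m counterclockwise.
Net load moment about support B = 3171 N·m counterclockwise.
Reaction R at support A is upward at 0.93 m, arm 3.97 m → moment R × 3.97 clockwise.
Balancing moments: R × 3.97 = 3171, giving R = 799 N.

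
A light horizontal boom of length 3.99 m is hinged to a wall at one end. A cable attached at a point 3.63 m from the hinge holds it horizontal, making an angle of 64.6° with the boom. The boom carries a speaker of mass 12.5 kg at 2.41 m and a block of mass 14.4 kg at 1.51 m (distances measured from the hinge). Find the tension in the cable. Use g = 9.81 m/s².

About the hinge:
Speaker: 12.5 × 9.81 = 122.6 N down at 2.41 m → arm 2.41 m, τ = 122.6 × 2.41 = 295.5 N·m clockwise.
Block: 14.4 × 9.81 = 141.3 N down at 1.51 m → arm 1.51 m, τ = 141.3 × 1.51 = 213.4 N·m clockwise.
Total clockwise load moment = 508.9 N·m.
The cable tension T acts at 3.63 m; only its component perpendicular to the boom, T sinθ, produces torque. sin 64.6° = 0.9033.
For rotational equilibrium, T × 3.63 × 0.9033 = 508.9, so T = 508.9 / 3.279 = 155 N.

T ≈ 155 N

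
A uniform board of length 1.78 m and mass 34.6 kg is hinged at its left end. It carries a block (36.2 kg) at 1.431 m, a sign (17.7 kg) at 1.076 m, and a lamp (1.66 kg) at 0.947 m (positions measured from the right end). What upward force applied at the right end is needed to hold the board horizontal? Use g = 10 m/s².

F ≈ 322 N

About the left end:
Beam weight: 34.6 × 10 = 346 N down at 0.89 m → arm 0.89 m, τ = 346 × 0.89 = 307.9 N·m clockwise.
Block: 36.2 × 10 = 362 N down at 1.431 m → arm 0.349 m, τ = 362 × 0.349 = 126.3 N·m clockwise.
Sign: 17.7 × 10 = 177 N down at 1.076 m → arm 0.704 m, τ = 177 × 0.704 = 124.6 N·m clockwise.
Lamp: 1.66 × 10 = 16.6 N down at 0.947 m → arm 0.833 m, τ = 16.6 × 0.833 = 13.83 N·m clockwise.
Net moment of the loads = 572.6 N·m clockwise.
The upward force F acts at the right end, arm 1.78 m, giving F × 1.78 counterclockwise.
Στ = 0 ⇒ F × 1.78 = 572.6 ⇒ F = 572.6 / 1.78 = 322 N.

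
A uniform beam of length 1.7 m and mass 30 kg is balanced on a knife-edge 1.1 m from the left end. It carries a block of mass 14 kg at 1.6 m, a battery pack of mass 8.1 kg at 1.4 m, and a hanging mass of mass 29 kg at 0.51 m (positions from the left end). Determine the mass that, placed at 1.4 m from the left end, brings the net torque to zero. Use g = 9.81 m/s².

About the knife-edge (at 1.1 m from the left end):
Beam weight: 30 × 9.81 = 294.3 N down at 0.85 m → arm 0.25 m, τ = 294.3 × 0.25 = 73.58 N·m counterclockwise.
Block: 14 × 9.81 = 137.3 N down at 1.6 m → arm 0.5 m, τ = 137.3 × 0.5 = 68.65 N·m clockwise.
Battery pack: 8.1 × 9.81 = 79.46 N down at 1.4 m → arm 0.3 m, τ = 79.46 × 0.3 = 23.84 N·m clockwise.
Hanging mass: 29 × 9.81 = 284.5 N down at 0.51 m → arm 0.59 m, τ = 284.5 × 0.59 = 167.9 N·m counterclockwise.
Net moment of known loads = 149 N·m counterclockwise.
An unknown mass m at 1.4 m has arm 0.3 m; its moment is m·g·0.3 clockwise.
For rotational equilibrium, m × 9.81 × 0.3 = 149, so m = 149 / (9.81 × 0.3) = 50.6 kg.

m ≈ 50.6 kg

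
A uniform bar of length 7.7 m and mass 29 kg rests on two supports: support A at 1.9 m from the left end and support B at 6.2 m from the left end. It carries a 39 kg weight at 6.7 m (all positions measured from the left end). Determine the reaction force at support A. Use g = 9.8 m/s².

R_A ≈ 111 N

Take moments about support B.
Beam weight: 29 × 9.8 = 284.2 N down at 3.85 m → arm 2.35 m, τ = 284.2 × 2.35 = 667.9 N·m counterclockwise.
Weight: 39 × 9.8 = 382.2 N down at 6.7 m → arm 0.5 m, τ = 382.2 × 0.5 = 191.1 N·m clockwise.
Net load moment about support B = 476.8 N·m counterclockwise.
Reaction R at support A is upward at 1.9 m, arm 4.3 m → moment R × 4.3 clockwise.
Balancing moments: R × 4.3 = 476.8, giving R = 111 N.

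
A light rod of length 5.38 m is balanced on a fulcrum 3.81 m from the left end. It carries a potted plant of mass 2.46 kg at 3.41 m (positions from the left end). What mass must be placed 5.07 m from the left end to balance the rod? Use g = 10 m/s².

m ≈ 0.781 kg

Take moments about the fulcrum (at 3.81 m from the left end).
Potted plant: 2.46 × 10 = 24.6 N down at 3.41 m → arm 0.4 m, τ = 24.6 × 0.4 = 9.84 N·m counterclockwise.
Net moment of known loads = 9.84 N·m counterclockwise.
An unknown mass m at 5.07 m has arm 1.26 m; its moment is m·g·1.26 clockwise.
Balancing moments: m × 10 × 1.26 = 9.84, giving m = 9.84 / (10 × 1.26) = 0.781 kg.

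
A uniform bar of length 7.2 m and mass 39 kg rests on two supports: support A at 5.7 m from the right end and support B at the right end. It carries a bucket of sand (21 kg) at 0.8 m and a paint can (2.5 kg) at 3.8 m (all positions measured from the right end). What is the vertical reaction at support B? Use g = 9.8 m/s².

R_B ≈ 326 N

Choose support A as the axis so its reaction then has zero moment arm.
Beam weight: 39 × 9.8 = 382.2 N down at 3.6 m → arm 2.1 m, τ = 382.2 × 2.1 = 802.6 N·m clockwise.
Bucket of sand: 21 × 9.8 = 205.8 N down at 0.8 m → arm 4.9 m, τ = 205.8 × 4.9 = 1008 N·m clockwise.
Paint can: 2.5 × 9.8 = 24.5 N down at 3.8 m → arm 1.9 m, τ = 24.5 × 1.9 = 46.55 N·m clockwise.
Net load moment about support A = 1857 N·m clockwise.
Reaction R at support B is upward at 0 m, arm 5.7 m → moment R × 5.7 counterclockwise.
Στ = 0 ⇒ R × 5.7 = 1857 ⇒ R = 326 N.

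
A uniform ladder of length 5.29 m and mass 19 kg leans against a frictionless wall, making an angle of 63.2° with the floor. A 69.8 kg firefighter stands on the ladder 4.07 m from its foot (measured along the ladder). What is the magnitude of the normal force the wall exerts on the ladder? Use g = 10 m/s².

Choose the foot of the ladder as the axis so the floor normal and friction both act there and drop out.
Ladder weight 19×10 = 190 N acts at 2.645 m along the ladder; its horizontal arm is 2.645·cos63.2° = 1.193 m → τ = 226.7 N·m clockwise.
Firefighter: 69.8×10 = 698 N at 4.07 m → arm 1.835 m → τ = 1281 N·m clockwise.
Wall normal N acts horizontally at the top; its moment arm is the height L sinθ = 5.29·sin63.2° = 4.722 m, counterclockwise.
Balancing moments: N × 4.722 = 1508, giving N = 319 N.

N_wall ≈ 319 N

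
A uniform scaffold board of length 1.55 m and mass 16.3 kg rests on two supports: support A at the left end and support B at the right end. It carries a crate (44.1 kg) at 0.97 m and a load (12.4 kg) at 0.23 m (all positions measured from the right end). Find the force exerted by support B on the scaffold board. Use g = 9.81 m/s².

Choose support A as the axis so its reaction then has zero moment arm.
Beam weight: 16.3 × 9.81 = 159.9 N down at 0.775 m → arm 0.775 m, τ = 159.9 × 0.775 = 123.9 N·m clockwise.
Crate: 44.1 × 9.81 = 432.6 N down at 0.97 m → arm 0.58 m, τ = 432.6 × 0.58 = 250.9 N·m clockwise.
Load: 12.4 × 9.81 = 121.6 N down at 0.23 m → arm 1.32 m, τ = 121.6 × 1.32 = 160.5 N·m clockwise.
Net load moment about support A = 535.3 N·m clockwise.
Reaction R at support B is upward at 0 m, arm 1.55 m → moment R × 1.55 counterclockwise.
Setting net torque to zero: R × 1.55 = 535.3 → R = 345 N.

R_B ≈ 345 N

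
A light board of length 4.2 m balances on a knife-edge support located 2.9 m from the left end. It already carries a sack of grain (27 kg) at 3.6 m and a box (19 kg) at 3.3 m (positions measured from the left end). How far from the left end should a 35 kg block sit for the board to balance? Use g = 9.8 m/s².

x ≈ 2.14 m from the left end

Taking torques about the knife-edge support (at 2.9 m from the left end):
Sack of grain: 27 × 9.8 = 264.6 N down at 3.6 m → arm 0.7 m, τ = 264.6 × 0.7 = 185.2 N·m clockwise.
Box: 19 × 9.8 = 186.2 N down at 3.3 m → arm 0.4 m, τ = 186.2 × 0.4 = 74.48 N·m clockwise.
Net moment of existing loads = 259.7 N·m clockwise.
The block weighs 35 × 9.8 = 343 N and must supply an equal counterclockwise moment, so its lever arm about the knife-edge support is 259.7 / 343 = 0.757 m.
That puts it at 2.9 − 0.757 = 2.14 m from the left end.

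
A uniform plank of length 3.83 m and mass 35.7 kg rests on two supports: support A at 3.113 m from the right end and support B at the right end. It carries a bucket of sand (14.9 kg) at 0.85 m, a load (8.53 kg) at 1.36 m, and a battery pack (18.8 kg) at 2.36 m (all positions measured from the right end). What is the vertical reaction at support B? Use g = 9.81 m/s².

R_B ≈ 333 N

About support A:
Beam weight: 35.7 × 9.81 = 350.2 N down at 1.915 m → arm 1.198 m, τ = 350.2 × 1.198 = 419.5 N·m clockwise.
Bucket of sand: 14.9 × 9.81 = 146.2 N down at 0.85 m → arm 2.263 m, τ = 146.2 × 2.263 = 330.9 N·m clockwise.
Load: 8.53 × 9.81 = 83.68 N down at 1.36 m → arm 1.753 m, τ = 83.68 × 1.753 = 146.7 N·m clockwise.
Battery pack: 18.8 × 9.81 = 184.4 N down at 2.36 m → arm 0.753 m, τ = 184.4 × 0.753 = 138.9 N·m clockwise.
Net load moment about support A = 1036 N·m clockwise.
Reaction R at support B is upward at 0 m, arm 3.113 m → moment R × 3.113 counterclockwise.
Setting net torque to zero: R × 3.113 = 1036 → R = 333 N.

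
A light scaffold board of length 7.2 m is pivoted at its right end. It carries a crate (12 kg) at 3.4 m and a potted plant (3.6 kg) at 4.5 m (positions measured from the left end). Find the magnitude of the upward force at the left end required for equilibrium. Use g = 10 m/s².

F ≈ 76.8 N

About the right end:
Crate: 12 × 10 = 120 N down at 3.4 m → arm 3.8 m, τ = 120 × 3.8 = 456 N·m counterclockwise.
Potted plant: 3.6 × 10 = 36 N down at 4.5 m → arm 2.7 m, τ = 36 × 2.7 = 97.2 N·m counterclockwise.
Net moment of the loads = 553.2 N·m counterclockwise.
The upward force F acts at the left end, arm 7.2 m, giving F × 7.2 clockwise.
Στ = 0 ⇒ F × 7.2 = 553.2 ⇒ F = 553.2 / 7.2 = 76.8 N.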